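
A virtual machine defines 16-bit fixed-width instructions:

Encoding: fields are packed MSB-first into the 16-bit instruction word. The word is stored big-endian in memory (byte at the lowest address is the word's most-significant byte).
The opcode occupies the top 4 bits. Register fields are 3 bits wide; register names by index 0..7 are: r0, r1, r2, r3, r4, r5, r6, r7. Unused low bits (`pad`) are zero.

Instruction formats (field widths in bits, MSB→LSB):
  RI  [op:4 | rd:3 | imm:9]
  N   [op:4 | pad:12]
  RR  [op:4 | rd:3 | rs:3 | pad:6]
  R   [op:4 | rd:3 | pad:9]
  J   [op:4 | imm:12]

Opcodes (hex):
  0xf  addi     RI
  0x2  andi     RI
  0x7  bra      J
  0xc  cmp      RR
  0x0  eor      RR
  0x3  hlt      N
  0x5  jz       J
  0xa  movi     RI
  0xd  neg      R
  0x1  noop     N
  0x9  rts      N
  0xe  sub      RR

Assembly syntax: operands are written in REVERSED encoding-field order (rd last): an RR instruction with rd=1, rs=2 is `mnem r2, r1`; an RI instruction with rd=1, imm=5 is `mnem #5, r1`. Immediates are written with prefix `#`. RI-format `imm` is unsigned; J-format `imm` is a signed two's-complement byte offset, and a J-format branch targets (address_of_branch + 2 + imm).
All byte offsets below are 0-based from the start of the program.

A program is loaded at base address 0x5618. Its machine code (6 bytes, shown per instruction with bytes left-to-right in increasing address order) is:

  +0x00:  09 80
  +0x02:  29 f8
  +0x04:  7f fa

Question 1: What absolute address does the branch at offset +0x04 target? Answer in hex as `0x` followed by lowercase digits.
off 0x04: read 7f fa as big → 0x7ffa
  opcode bits[15:12]=0x7: bra/J
  [11:0] imm=4090 (s12→-6) = #-6
  target = base 0x5618 + off 0x04 + 2 + imm -6 = 0x5618

0x5618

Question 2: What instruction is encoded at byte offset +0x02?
@+02  big-endian(29 f8) = 0x29f8
  op=0x29f8>>12=0x2 ⇒ andi (RI)
  [11:9] rd=4 = r4
  [8:0] imm=504 = #504

andi #504, r4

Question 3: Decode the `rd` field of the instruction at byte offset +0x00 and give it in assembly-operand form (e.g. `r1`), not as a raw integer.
off 0x00: read 09 80 as big → 0x0980
  top 4b → 0x0 → eor [RR]
  [11:9] rd=4 = r4
  [8:6] rs=6 = r6

r4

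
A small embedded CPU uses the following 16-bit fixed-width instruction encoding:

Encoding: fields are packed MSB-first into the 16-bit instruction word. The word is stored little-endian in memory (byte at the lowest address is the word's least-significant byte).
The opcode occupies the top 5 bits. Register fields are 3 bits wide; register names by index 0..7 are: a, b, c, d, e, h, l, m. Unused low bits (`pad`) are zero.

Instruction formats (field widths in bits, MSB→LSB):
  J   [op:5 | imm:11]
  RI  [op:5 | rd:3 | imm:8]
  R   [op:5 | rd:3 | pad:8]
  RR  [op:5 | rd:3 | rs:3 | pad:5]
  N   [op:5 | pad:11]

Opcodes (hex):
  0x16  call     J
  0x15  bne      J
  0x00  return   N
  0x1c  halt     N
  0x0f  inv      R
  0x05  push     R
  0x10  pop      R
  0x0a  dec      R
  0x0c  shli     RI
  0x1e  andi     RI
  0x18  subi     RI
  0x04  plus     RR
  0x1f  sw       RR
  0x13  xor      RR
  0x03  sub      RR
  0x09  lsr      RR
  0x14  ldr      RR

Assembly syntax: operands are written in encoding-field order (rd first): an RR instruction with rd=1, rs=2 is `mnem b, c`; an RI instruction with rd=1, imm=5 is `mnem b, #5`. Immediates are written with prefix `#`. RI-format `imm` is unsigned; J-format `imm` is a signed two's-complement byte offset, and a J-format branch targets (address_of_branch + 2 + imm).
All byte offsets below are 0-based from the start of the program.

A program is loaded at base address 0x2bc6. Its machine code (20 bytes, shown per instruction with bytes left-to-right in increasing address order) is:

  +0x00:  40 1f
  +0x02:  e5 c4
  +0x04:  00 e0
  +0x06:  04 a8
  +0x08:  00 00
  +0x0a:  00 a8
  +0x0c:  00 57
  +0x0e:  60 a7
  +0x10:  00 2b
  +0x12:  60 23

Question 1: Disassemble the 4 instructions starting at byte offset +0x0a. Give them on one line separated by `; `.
bne #0; dec m; ldr m, d; push d

@+0a  little-endian(00 a8) = 0xa800
  top 5b → 0x15 → bne [J]
  [10:0] imm=0 = #0
@+0c  little-endian(00 57) = 0x5700
  top 5b → 0xa → dec [R]
  [10:8] rd=7 = m
@+0e  little-endian(60 a7) = 0xa760
  top 5b → 0x14 → ldr [RR]
  [10:8] rd=7 = m
  [7:5] rs=3 = d
@+10  little-endian(00 2b) = 0x2b00
  top 5b → 0x5 → push [R]
  [10:8] rd=3 = d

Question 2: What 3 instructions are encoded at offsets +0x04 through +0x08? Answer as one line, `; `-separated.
+0x04: 00 e0 ⇒ word 0xe000 (little)
  op=0xe000>>11=0x1c ⇒ halt (N)
+0x06: 04 a8 ⇒ word 0xa804 (little)
  op=0xa804>>11=0x15 ⇒ bne (J)
  imm@[10:0]=0x4 ⇒ #4
+0x08: 00 00 ⇒ word 0x0000 (little)
  op=0x0000>>11=0x0 ⇒ return (N)

halt; bne #4; return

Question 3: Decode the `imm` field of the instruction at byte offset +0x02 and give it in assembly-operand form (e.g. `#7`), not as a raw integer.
#229

[02] e5 c4 → 0xc4e5
  opcode bits[15:11]=0x18: subi/RI
  [10:8] rd=4 = e
  [7:0] imm=229 = #229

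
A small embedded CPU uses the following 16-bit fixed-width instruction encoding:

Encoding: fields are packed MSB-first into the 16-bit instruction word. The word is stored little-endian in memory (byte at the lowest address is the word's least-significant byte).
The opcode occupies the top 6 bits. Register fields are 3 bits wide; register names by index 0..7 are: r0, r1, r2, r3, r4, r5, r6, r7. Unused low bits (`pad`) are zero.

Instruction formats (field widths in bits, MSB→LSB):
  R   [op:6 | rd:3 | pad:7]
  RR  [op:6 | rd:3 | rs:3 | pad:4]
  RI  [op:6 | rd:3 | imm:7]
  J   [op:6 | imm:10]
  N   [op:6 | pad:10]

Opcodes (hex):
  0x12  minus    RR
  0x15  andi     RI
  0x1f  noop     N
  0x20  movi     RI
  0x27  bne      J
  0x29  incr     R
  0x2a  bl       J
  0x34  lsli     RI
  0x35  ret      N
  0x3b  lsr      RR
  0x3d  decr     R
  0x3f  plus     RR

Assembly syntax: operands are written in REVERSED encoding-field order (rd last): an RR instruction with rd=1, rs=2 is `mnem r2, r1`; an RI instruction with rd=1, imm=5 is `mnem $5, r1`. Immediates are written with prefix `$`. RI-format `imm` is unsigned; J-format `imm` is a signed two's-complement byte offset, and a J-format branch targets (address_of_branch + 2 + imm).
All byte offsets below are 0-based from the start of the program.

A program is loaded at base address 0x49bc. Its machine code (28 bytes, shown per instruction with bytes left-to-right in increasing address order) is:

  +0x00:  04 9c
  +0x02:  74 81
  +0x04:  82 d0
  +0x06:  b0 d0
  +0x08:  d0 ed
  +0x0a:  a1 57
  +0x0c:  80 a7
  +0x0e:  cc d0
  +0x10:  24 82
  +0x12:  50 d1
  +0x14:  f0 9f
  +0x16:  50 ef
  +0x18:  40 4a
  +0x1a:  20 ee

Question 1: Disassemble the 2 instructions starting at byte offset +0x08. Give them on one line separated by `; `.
lsr r5, r3; andi $33, r7

@+08  little-endian(d0 ed) = 0xedd0
  top 6b → 0x3b → lsr [RR]
  [9:7] rd=3 = r3
  [6:4] rs=5 = r5
@+0a  little-endian(a1 57) = 0x57a1
  top 6b → 0x15 → andi [RI]
  [9:7] rd=7 = r7
  [6:0] imm=33 = $33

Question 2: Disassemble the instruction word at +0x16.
off 0x16: read 50 ef as little → 0xef50
  op=0xef50>>10=0x3b ⇒ lsr (RR)
  rd: (w>>7)&0x7=0x6 → r6
  rs: (w>>4)&0x7=0x5 → r5

lsr r5, r6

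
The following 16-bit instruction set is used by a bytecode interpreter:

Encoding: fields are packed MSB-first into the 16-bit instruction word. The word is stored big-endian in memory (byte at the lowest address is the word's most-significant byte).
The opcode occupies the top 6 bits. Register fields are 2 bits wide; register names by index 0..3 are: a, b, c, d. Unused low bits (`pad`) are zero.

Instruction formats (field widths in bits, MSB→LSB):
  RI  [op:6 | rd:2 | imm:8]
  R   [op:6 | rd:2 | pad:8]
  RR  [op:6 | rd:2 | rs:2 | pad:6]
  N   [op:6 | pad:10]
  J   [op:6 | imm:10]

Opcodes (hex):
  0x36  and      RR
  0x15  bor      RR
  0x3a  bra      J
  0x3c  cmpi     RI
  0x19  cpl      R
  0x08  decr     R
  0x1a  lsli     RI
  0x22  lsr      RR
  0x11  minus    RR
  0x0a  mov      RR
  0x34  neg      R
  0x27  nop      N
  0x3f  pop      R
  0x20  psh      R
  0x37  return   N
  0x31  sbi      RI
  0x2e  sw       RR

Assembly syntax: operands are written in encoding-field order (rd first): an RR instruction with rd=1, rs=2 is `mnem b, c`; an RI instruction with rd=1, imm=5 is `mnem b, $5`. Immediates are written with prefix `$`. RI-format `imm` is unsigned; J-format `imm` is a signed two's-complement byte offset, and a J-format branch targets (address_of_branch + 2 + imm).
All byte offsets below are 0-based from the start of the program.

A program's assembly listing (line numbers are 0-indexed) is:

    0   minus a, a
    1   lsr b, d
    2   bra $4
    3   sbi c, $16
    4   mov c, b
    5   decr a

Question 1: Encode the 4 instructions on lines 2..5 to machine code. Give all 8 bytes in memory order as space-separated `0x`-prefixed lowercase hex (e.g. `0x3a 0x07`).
0xe8 0x04 0xc6 0x10 0x2a 0x40 0x20 0x00

L2: bra op=0x3a:6|imm=4:10 ⇒ 0xe804 ⇒ big e8 04
L3: sbi op=0x31:6|rd=2:2|imm=16:8 ⇒ 0xc610 ⇒ big c6 10
L4: mov op=0xa:6|rd=2:2|rs=1:2|pad=0:6 ⇒ 0x2a40 ⇒ big 2a 40
L5: decr op=0x8:6|rd=0:2|pad=0:8 ⇒ 0x2000 ⇒ big 20 00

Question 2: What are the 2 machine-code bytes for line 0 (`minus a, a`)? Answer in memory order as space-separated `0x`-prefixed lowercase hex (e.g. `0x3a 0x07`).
line 0 (minus): pack op=0x11:6|rd=0:2|rs=0:2|pad=0:6 = 0x4400; big→ 44 00

0x44 0x00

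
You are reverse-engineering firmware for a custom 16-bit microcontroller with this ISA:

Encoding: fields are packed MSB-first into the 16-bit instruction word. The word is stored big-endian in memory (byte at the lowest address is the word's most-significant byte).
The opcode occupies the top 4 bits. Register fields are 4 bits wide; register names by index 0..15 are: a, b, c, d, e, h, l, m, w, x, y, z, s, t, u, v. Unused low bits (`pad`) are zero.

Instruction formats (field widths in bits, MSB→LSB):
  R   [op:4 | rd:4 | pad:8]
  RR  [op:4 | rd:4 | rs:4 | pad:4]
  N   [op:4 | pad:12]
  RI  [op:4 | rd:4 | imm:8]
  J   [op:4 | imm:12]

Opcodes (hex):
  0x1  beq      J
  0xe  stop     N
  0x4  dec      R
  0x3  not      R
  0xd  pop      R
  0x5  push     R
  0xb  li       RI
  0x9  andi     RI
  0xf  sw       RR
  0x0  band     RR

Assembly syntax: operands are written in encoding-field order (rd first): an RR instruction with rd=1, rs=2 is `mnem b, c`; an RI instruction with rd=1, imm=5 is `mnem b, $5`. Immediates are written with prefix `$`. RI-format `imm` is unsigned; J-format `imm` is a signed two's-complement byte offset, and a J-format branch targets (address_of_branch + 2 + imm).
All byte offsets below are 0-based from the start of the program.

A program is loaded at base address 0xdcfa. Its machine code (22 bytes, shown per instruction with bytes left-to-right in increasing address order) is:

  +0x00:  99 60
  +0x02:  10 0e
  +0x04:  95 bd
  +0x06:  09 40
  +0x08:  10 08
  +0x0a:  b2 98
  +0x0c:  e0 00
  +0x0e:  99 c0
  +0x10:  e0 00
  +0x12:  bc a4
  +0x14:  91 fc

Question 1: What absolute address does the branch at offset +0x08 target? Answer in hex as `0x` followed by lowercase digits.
0xdd0c

+0x08: 10 08 ⇒ word 0x1008 (big)
  opcode bits[15:12]=0x1: beq/J
  [11:0] imm=8 = $8
  target = base 0xdcfa + off 0x08 + 2 + imm 8 = 0xdd0c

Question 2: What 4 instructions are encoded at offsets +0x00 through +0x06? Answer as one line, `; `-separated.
[00] 99 60 → 0x9960
  op=0x9960>>12=0x9 ⇒ andi (RI)
  rd: (w>>8)&0xf=0x9 → x
  imm: (w>>0)&0xff=0x60 → $96
[02] 10 0e → 0x100e
  op=0x100e>>12=0x1 ⇒ beq (J)
  imm: (w>>0)&0xfff=0xe → $14
[04] 95 bd → 0x95bd
  op=0x95bd>>12=0x9 ⇒ andi (RI)
  rd: (w>>8)&0xf=0x5 → h
  imm: (w>>0)&0xff=0xbd → $189
[06] 09 40 → 0x0940
  op=0x0940>>12=0x0 ⇒ band (RR)
  rd: (w>>8)&0xf=0x9 → x
  rs: (w>>4)&0xf=0x4 → e

andi x, $96; beq $14; andi h, $189; band x, e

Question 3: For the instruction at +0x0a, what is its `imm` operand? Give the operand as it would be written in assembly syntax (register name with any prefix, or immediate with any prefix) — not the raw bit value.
$152

off 0x0a: read b2 98 as big → 0xb298
  opcode bits[15:12]=0xb: li/RI
  rd: (w>>8)&0xf=0x2 → c
  imm: (w>>0)&0xff=0x98 → $152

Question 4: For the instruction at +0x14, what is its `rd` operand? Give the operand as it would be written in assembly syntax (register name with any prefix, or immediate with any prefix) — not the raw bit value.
b

off 0x14: read 91 fc as big → 0x91fc
  top 4b → 0x9 → andi [RI]
  rd: (w>>8)&0xf=0x1 → b
  imm: (w>>0)&0xff=0xfc → $252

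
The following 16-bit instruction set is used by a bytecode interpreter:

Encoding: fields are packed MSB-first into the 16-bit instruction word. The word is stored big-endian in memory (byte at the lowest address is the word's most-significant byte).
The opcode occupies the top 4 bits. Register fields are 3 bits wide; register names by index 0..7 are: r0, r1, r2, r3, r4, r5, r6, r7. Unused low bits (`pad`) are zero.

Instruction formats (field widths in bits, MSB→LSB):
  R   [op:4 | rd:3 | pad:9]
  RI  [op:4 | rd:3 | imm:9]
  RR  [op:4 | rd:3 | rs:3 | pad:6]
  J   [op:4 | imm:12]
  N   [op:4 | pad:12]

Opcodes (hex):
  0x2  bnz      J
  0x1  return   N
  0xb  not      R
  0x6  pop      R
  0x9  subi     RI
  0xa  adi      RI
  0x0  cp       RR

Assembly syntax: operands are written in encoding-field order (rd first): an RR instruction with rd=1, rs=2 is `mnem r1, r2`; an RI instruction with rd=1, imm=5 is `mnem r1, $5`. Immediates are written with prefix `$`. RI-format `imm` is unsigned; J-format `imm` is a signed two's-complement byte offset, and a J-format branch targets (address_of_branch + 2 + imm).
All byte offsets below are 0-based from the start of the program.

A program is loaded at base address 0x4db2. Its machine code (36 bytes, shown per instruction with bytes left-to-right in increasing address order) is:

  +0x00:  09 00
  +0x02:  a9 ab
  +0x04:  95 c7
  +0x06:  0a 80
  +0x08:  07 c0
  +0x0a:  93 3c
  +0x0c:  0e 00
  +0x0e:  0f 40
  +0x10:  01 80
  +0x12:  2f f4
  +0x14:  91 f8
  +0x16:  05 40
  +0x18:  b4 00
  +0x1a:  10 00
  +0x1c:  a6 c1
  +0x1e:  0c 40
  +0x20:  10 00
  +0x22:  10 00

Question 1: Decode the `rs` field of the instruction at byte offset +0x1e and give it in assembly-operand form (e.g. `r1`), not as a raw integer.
r1

off 0x1e: read 0c 40 as big → 0x0c40
  opcode bits[15:12]=0x0: cp/RR
  rd@[11:9]=0x6 ⇒ r6
  rs@[8:6]=0x1 ⇒ r1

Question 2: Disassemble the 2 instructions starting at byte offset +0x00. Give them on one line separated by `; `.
@+00  big-endian(09 00) = 0x0900
  top 4b → 0x0 → cp [RR]
  rd: (w>>9)&0x7=0x4 → r4
  rs: (w>>6)&0x7=0x4 → r4
@+02  big-endian(a9 ab) = 0xa9ab
  top 4b → 0xa → adi [RI]
  rd: (w>>9)&0x7=0x4 → r4
  imm: (w>>0)&0x1ff=0x1ab → $427

cp r4, r4; adi r4, $427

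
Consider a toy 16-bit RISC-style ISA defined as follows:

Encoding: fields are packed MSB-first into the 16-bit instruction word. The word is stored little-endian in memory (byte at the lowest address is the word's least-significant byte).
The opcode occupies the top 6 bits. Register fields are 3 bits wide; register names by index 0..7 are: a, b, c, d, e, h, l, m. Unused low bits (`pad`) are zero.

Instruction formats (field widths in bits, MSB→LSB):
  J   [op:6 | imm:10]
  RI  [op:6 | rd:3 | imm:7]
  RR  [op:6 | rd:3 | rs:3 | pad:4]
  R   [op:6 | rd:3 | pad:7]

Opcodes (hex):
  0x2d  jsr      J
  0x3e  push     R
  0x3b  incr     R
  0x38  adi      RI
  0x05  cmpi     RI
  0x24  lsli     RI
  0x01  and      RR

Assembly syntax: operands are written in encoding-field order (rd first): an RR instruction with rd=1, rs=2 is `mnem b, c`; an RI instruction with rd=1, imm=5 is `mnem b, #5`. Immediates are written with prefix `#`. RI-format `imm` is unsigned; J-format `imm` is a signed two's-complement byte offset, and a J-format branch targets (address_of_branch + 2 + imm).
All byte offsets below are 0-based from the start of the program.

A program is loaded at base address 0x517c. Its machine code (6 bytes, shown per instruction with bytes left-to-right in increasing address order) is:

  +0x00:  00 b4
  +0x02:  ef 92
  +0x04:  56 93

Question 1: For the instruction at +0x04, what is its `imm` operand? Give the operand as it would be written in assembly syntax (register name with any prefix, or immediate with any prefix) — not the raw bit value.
+0x04: 56 93 ⇒ word 0x9356 (little)
  op=0x9356>>10=0x24 ⇒ lsli (RI)
  rd@[9:7]=0x6 ⇒ l
  imm@[6:0]=0x56 ⇒ #86

#86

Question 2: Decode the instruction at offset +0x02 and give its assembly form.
off 0x02: read ef 92 as little → 0x92ef
  op=0x92ef>>10=0x24 ⇒ lsli (RI)
  rd@[9:7]=0x5 ⇒ h
  imm@[6:0]=0x6f ⇒ #111

lsli h, #111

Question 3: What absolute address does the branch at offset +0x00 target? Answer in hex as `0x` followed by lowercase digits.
+0x00: 00 b4 ⇒ word 0xb400 (little)
  opcode bits[15:10]=0x2d: jsr/J
  [9:0] imm=0 = #0
  target = base 0x517c + off 0x00 + 2 + imm 0 = 0x517e

0x517e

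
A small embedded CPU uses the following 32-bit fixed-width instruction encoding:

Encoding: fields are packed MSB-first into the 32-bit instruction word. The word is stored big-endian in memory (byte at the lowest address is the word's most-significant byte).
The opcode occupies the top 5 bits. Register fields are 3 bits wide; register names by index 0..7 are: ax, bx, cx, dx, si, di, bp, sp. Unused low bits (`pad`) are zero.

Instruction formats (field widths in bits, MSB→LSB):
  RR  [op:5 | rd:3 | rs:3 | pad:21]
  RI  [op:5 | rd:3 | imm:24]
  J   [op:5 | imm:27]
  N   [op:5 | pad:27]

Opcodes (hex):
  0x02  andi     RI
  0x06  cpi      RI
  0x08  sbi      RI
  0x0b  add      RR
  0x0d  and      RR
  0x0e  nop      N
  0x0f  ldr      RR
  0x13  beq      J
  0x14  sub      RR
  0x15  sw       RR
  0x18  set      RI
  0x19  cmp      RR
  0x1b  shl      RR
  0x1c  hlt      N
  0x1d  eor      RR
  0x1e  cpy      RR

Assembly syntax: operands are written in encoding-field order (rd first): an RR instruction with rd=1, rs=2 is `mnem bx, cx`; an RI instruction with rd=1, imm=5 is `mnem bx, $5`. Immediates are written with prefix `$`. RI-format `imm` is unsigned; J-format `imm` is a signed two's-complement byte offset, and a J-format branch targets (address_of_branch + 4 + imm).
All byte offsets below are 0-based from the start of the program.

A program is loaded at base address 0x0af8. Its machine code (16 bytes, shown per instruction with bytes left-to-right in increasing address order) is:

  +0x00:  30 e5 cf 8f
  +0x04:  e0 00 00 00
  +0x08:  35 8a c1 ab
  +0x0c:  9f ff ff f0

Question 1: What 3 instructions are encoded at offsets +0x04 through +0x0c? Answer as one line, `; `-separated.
+0x04: e0 00 00 00 ⇒ word 0xe0000000 (big)
  top 5b → 0x1c → hlt [N]
+0x08: 35 8a c1 ab ⇒ word 0x358ac1ab (big)
  top 5b → 0x6 → cpi [RI]
  rd@[26:24]=0x5 ⇒ di
  imm@[23:0]=0x8ac1ab ⇒ $9093547
+0x0c: 9f ff ff f0 ⇒ word 0x9ffffff0 (big)
  top 5b → 0x13 → beq [J]
  imm@[26:0]=0x7fffff0 (s27→-16) ⇒ $-16

hlt; cpi di, $9093547; beq $-16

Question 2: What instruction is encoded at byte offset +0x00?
off 0x00: read 30 e5 cf 8f as big → 0x30e5cf8f
  opcode bits[31:27]=0x6: cpi/RI
  rd@[26:24]=0x0 ⇒ ax
  imm@[23:0]=0xe5cf8f ⇒ $15060879

cpi ax, $15060879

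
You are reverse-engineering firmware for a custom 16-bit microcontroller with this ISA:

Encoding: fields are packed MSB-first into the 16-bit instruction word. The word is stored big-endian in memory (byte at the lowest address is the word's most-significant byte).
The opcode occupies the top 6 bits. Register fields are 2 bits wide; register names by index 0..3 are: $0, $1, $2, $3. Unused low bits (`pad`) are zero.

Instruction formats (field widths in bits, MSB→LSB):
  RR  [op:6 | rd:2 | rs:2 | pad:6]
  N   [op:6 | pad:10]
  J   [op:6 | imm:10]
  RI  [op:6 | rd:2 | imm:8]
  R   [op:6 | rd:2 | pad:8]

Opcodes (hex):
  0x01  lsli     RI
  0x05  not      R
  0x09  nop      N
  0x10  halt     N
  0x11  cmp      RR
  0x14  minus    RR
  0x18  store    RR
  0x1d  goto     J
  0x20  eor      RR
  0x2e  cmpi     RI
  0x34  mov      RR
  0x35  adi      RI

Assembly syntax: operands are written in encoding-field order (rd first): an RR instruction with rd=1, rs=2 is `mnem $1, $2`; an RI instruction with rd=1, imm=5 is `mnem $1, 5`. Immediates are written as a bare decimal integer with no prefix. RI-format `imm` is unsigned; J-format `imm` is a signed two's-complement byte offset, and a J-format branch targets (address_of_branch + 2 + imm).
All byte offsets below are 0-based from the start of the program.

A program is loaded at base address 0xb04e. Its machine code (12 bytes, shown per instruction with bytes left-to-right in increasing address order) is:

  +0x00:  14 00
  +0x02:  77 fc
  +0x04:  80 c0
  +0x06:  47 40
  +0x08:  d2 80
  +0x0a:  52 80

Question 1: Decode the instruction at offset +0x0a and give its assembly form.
@+0a  big-endian(52 80) = 0x5280
  op=0x5280>>10=0x14 ⇒ minus (RR)
  [9:8] rd=2 = $2
  [7:6] rs=2 = $2

minus $2, $2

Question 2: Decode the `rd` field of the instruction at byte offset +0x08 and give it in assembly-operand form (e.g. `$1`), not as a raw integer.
+0x08: d2 80 ⇒ word 0xd280 (big)
  top 6b → 0x34 → mov [RR]
  rd: (w>>8)&0x3=0x2 → $2
  rs: (w>>6)&0x3=0x2 → $2

$2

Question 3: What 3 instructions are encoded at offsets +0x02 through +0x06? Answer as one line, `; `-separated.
goto -4; eor $0, $3; cmp $3, $1

@+02  big-endian(77 fc) = 0x77fc
  opcode bits[15:10]=0x1d: goto/J
  imm@[9:0]=0x3fc (s10→-4) ⇒ -4
@+04  big-endian(80 c0) = 0x80c0
  opcode bits[15:10]=0x20: eor/RR
  rd@[9:8]=0x0 ⇒ $0
  rs@[7:6]=0x3 ⇒ $3
@+06  big-endian(47 40) = 0x4740
  opcode bits[15:10]=0x11: cmp/RR
  rd@[9:8]=0x3 ⇒ $3
  rs@[7:6]=0x1 ⇒ $1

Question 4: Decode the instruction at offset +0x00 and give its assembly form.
+0x00: 14 00 ⇒ word 0x1400 (big)
  op=0x1400>>10=0x5 ⇒ not (R)
  [9:8] rd=0 = $0

not $0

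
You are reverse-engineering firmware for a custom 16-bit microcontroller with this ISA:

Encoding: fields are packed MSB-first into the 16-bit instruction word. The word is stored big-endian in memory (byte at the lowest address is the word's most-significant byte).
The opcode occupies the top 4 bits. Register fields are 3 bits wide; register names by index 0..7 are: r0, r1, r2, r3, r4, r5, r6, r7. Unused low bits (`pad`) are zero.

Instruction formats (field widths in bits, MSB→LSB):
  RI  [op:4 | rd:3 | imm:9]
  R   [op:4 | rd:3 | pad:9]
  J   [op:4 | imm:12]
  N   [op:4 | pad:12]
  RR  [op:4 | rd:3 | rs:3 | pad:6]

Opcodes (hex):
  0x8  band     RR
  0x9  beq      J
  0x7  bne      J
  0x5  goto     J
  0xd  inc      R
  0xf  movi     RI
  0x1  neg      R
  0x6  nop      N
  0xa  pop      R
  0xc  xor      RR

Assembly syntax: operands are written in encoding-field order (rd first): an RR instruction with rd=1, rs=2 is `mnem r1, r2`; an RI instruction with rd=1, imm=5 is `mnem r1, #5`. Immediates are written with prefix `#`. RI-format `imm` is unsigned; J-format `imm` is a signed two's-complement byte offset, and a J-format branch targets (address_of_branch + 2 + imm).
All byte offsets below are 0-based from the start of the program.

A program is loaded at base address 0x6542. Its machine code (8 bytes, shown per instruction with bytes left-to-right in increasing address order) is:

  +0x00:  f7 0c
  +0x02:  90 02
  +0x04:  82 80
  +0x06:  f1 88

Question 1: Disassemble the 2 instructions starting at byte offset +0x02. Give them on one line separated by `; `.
beq #2; band r1, r2

@+02  big-endian(90 02) = 0x9002
  opcode bits[15:12]=0x9: beq/J
  imm@[11:0]=0x2 ⇒ #2
@+04  big-endian(82 80) = 0x8280
  opcode bits[15:12]=0x8: band/RR
  rd@[11:9]=0x1 ⇒ r1
  rs@[8:6]=0x2 ⇒ r2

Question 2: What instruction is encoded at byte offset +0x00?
movi r3, #268

@+00  big-endian(f7 0c) = 0xf70c
  opcode bits[15:12]=0xf: movi/RI
  [11:9] rd=3 = r3
  [8:0] imm=268 = #268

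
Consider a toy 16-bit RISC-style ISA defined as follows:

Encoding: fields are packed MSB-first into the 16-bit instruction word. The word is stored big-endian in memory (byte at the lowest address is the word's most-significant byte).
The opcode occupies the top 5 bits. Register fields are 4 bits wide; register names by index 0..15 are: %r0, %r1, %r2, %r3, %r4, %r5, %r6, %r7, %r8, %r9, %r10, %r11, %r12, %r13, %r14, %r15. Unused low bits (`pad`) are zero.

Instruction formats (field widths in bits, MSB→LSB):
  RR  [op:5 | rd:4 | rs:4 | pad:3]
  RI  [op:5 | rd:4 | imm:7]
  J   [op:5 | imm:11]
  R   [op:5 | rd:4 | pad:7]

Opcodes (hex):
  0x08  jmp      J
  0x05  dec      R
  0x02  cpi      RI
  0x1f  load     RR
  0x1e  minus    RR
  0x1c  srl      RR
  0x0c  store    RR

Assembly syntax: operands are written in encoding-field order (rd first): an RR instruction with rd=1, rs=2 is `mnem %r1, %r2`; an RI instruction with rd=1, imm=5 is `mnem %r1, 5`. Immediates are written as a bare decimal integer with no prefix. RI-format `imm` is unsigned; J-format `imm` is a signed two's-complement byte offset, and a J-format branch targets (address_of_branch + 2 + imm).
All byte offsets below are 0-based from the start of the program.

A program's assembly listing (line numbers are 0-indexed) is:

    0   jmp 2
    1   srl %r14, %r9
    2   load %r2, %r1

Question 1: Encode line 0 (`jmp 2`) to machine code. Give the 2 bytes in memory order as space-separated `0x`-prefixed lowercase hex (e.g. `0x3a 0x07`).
L0: jmp op=0x8:5|imm=2:11 ⇒ 0x4002 ⇒ big 40 02

0x40 0x02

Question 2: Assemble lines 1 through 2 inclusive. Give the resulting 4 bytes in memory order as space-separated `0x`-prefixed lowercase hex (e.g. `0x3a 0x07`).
L1: srl op=0x1c:5|rd=14:4|rs=9:4|pad=0:3 ⇒ 0xe748 ⇒ big e7 48
L2: load op=0x1f:5|rd=2:4|rs=1:4|pad=0:3 ⇒ 0xf908 ⇒ big f9 08

0xe7 0x48 0xf9 0x08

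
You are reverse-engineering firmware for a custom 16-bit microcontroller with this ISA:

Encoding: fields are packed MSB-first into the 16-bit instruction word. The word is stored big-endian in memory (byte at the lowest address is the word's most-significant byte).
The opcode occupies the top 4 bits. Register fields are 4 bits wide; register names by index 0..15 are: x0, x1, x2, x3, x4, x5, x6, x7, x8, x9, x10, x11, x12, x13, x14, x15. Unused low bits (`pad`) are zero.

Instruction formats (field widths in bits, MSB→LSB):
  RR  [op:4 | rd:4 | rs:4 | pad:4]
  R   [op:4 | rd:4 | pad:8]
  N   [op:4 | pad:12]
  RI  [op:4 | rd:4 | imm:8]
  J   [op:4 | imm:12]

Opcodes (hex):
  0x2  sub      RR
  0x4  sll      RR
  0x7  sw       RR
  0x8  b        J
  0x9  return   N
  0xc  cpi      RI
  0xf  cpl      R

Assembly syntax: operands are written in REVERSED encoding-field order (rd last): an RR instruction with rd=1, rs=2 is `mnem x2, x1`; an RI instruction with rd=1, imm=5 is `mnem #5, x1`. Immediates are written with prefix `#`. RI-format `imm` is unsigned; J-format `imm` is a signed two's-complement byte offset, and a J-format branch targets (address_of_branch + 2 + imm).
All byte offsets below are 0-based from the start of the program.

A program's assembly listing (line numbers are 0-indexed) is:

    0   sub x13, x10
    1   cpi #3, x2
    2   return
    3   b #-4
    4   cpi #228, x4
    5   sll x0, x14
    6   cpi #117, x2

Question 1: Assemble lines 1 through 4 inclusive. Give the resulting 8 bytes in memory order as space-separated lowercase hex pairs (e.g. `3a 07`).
line 1 (cpi): pack op=0xc:4|rd=2:4|imm=3:8 = 0xc203; big→ c2 03
line 2 (return): pack op=0x9:4|pad=0:12 = 0x9000; big→ 90 00
line 3 (b): pack op=0x8:4|imm=-4:12 = 0x8ffc; big→ 8f fc
line 4 (cpi): pack op=0xc:4|rd=4:4|imm=228:8 = 0xc4e4; big→ c4 e4

c2 03 90 00 8f fc c4 e4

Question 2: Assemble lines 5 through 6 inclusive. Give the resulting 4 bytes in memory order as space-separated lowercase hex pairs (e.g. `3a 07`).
4e 00 c2 75

L5: sll op=0x4:4|rd=14:4|rs=0:4|pad=0:4 ⇒ 0x4e00 ⇒ big 4e 00
L6: cpi op=0xc:4|rd=2:4|imm=117:8 ⇒ 0xc275 ⇒ big c2 75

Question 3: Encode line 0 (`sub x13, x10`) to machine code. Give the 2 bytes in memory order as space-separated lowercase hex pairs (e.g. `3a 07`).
0. sub fields op=0x2:4|rd=10:4|rs=13:4|pad=0:4 → word 2ad0h → 2a d0

2a d0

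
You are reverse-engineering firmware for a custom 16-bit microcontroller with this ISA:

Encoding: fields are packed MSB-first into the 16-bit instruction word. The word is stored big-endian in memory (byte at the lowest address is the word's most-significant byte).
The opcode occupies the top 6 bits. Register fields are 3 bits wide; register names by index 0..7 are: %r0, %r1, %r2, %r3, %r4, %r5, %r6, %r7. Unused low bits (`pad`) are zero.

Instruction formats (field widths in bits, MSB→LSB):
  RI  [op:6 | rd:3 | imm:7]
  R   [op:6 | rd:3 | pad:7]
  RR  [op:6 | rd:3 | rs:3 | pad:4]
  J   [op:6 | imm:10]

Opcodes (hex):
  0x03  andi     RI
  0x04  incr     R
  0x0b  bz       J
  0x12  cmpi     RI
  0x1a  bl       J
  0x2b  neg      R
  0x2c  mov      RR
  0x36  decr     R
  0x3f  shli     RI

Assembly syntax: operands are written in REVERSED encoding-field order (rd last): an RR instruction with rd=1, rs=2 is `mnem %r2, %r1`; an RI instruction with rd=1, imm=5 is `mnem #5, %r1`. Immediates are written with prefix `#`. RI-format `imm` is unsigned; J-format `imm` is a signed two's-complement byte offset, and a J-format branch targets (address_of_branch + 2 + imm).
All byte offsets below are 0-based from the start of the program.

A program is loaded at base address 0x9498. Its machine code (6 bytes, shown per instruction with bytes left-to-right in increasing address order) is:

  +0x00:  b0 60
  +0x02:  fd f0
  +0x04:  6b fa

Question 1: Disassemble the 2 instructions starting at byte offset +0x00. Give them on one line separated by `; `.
off 0x00: read b0 60 as big → 0xb060
  top 6b → 0x2c → mov [RR]
  [9:7] rd=0 = %r0
  [6:4] rs=6 = %r6
off 0x02: read fd f0 as big → 0xfdf0
  top 6b → 0x3f → shli [RI]
  [9:7] rd=3 = %r3
  [6:0] imm=112 = #112

mov %r6, %r0; shli #112, %r3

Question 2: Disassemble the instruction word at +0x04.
bl #-6

off 0x04: read 6b fa as big → 0x6bfa
  top 6b → 0x1a → bl [J]
  imm@[9:0]=0x3fa (s10→-6) ⇒ #-6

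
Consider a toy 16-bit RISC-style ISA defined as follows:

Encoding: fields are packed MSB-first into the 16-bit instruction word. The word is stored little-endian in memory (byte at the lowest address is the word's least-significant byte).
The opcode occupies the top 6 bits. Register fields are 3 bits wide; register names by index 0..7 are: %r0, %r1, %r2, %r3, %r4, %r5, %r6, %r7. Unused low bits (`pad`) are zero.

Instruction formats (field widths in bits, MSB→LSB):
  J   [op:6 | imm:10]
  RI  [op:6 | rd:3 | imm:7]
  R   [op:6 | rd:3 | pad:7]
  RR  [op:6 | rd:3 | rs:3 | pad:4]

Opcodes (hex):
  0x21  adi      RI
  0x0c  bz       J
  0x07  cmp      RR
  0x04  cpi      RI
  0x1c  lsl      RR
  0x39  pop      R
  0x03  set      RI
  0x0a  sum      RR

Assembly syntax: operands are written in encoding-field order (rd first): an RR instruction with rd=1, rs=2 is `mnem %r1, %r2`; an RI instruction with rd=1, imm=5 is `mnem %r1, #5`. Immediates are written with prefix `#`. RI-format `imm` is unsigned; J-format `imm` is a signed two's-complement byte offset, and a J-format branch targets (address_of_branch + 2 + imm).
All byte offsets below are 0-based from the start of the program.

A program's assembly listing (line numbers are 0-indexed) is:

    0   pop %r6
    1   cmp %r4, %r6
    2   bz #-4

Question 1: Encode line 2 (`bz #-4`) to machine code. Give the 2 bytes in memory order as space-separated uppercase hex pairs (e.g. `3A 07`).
L2: bz op=0xc:6|imm=-4:10 ⇒ 0x33fc ⇒ little fc 33

FC 33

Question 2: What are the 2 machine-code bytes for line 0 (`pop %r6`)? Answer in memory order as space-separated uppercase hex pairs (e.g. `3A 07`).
0. pop fields op=0x39:6|rd=6:3|pad=0:7 → word e700h → 00 e7

00 E7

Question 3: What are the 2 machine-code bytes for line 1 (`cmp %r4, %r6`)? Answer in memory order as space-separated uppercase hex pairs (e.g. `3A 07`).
60 1E

L1: cmp op=0x7:6|rd=4:3|rs=6:3|pad=0:4 ⇒ 0x1e60 ⇒ little 60 1e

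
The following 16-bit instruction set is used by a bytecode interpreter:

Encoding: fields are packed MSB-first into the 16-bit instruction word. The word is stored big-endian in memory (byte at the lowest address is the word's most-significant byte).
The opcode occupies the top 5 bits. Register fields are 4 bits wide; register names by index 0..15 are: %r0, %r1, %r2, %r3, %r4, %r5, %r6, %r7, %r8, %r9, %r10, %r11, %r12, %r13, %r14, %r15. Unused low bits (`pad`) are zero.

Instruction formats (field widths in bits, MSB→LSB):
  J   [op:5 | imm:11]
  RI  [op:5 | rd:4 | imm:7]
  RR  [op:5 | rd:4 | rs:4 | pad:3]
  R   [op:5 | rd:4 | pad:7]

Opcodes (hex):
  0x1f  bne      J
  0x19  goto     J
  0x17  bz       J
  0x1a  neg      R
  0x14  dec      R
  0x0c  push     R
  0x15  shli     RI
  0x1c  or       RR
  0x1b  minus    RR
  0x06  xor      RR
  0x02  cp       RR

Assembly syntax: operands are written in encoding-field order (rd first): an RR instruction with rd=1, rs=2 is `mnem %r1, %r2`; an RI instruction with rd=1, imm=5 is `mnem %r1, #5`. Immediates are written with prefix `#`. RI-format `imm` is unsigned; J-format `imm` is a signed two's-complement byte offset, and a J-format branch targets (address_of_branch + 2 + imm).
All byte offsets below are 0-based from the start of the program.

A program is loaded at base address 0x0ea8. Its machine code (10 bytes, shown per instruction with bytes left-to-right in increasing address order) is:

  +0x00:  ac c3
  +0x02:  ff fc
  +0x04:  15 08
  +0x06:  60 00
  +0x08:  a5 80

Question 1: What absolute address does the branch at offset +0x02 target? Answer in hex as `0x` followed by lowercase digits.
0x0ea8

off 0x02: read ff fc as big → 0xfffc
  opcode bits[15:11]=0x1f: bne/J
  [10:0] imm=2044 (s11→-4) = #-4
  target = base 0x0ea8 + off 0x02 + 2 + imm -4 = 0x0ea8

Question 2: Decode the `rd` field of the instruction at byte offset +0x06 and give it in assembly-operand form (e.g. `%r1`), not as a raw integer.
%r0

+0x06: 60 00 ⇒ word 0x6000 (big)
  op=0x6000>>11=0xc ⇒ push (R)
  [10:7] rd=0 = %r0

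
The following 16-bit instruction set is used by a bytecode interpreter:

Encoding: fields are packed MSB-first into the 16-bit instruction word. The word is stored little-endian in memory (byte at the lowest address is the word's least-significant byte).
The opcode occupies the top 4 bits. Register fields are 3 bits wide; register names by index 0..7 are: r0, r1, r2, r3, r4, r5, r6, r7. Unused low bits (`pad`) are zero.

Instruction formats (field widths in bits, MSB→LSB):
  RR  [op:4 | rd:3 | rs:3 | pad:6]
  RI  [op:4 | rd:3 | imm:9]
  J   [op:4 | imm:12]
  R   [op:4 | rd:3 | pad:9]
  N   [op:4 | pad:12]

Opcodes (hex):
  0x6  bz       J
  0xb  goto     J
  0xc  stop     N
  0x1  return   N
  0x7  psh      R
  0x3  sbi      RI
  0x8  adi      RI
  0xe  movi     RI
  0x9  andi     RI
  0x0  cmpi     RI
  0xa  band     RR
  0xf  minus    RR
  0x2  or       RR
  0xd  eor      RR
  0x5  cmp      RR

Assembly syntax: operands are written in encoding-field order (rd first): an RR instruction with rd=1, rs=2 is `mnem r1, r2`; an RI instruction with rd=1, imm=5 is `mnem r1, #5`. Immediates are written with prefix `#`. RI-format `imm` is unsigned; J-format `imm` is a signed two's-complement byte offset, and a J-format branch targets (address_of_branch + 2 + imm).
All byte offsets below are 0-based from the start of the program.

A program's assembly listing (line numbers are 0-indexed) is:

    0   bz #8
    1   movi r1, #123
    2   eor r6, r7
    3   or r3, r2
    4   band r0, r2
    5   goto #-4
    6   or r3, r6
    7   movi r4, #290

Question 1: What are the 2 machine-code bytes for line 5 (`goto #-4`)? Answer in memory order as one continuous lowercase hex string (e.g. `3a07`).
fcbf

L5: goto op=0xb:4|imm=-4:12 ⇒ 0xbffc ⇒ little fc bf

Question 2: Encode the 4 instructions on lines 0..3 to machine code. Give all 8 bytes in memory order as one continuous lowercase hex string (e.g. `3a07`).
0. bz fields op=0x6:4|imm=8:12 → word 6008h → 08 60
1. movi fields op=0xe:4|rd=1:3|imm=123:9 → word e27bh → 7b e2
2. eor fields op=0xd:4|rd=6:3|rs=7:3|pad=0:6 → word ddc0h → c0 dd
3. or fields op=0x2:4|rd=3:3|rs=2:3|pad=0:6 → word 2680h → 80 26

08607be2c0dd8026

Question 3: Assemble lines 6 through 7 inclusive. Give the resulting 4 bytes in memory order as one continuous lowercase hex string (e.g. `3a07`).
line 6 (or): pack op=0x2:4|rd=3:3|rs=6:3|pad=0:6 = 0x2780; little→ 80 27
line 7 (movi): pack op=0xe:4|rd=4:3|imm=290:9 = 0xe922; little→ 22 e9

802722e9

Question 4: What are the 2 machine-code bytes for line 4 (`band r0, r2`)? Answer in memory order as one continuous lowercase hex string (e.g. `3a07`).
80a0

4. band fields op=0xa:4|rd=0:3|rs=2:3|pad=0:6 → word a080h → 80 a0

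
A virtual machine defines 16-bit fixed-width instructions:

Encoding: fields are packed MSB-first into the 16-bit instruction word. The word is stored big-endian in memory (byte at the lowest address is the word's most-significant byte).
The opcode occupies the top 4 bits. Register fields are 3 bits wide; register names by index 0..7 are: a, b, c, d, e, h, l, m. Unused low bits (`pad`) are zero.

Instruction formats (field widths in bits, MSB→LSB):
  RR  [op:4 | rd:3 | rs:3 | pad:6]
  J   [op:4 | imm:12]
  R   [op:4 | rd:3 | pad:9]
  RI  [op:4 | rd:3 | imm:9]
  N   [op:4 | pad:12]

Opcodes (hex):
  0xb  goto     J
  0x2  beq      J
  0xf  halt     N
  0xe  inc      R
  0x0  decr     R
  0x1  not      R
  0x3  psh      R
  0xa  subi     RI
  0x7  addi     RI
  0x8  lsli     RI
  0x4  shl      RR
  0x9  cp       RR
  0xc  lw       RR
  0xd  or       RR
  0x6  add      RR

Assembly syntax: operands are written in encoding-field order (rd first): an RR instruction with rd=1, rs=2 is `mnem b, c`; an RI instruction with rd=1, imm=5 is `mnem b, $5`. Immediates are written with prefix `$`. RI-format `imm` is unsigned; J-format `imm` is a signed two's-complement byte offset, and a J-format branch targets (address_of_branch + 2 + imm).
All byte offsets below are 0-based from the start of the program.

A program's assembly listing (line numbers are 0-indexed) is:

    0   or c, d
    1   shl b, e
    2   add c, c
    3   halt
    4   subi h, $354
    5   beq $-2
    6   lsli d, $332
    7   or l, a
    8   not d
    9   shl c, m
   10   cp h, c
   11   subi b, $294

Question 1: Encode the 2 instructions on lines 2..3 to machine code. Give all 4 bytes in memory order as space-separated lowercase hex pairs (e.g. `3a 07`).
2. add fields op=0x6:4|rd=2:3|rs=2:3|pad=0:6 → word 6480h → 64 80
3. halt fields op=0xf:4|pad=0:12 → word f000h → f0 00

64 80 f0 00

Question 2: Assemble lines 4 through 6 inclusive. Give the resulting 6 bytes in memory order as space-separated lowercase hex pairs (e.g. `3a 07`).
line 4 (subi): pack op=0xa:4|rd=5:3|imm=354:9 = 0xab62; big→ ab 62
line 5 (beq): pack op=0x2:4|imm=-2:12 = 0x2ffe; big→ 2f fe
line 6 (lsli): pack op=0x8:4|rd=3:3|imm=332:9 = 0x874c; big→ 87 4c

ab 62 2f fe 87 4c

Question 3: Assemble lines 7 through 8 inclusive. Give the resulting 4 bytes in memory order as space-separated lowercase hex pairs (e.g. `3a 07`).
dc 00 16 00

L7: or op=0xd:4|rd=6:3|rs=0:3|pad=0:6 ⇒ 0xdc00 ⇒ big dc 00
L8: not op=0x1:4|rd=3:3|pad=0:9 ⇒ 0x1600 ⇒ big 16 00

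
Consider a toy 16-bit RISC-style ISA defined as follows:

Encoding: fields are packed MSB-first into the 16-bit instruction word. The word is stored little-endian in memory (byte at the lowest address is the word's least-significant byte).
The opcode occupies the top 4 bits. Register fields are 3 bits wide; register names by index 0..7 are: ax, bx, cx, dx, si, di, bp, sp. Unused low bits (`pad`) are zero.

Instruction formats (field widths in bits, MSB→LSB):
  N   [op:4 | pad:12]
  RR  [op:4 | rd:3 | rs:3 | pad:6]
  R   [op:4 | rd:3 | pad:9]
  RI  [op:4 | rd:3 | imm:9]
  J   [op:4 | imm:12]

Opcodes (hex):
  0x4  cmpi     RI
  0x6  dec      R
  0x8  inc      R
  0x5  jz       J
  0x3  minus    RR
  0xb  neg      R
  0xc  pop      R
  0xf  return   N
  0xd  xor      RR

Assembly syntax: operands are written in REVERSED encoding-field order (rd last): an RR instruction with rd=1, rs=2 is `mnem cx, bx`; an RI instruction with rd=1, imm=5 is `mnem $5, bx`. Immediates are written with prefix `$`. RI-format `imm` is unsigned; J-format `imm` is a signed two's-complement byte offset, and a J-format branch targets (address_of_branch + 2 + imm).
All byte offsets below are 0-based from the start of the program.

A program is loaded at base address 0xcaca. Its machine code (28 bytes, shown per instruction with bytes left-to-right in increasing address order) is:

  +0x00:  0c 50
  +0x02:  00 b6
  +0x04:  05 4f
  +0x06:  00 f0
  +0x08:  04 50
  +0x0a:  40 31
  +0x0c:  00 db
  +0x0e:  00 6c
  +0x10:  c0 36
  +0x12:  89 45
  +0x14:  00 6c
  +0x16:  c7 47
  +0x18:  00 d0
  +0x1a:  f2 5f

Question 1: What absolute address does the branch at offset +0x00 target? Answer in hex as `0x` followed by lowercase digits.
@+00  little-endian(0c 50) = 0x500c
  op=0x500c>>12=0x5 ⇒ jz (J)
  imm@[11:0]=0xc ⇒ $12
  target = base 0xcaca + off 0x00 + 2 + imm 12 = 0xcad8

0xcad8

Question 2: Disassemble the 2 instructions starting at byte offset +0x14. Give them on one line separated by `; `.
dec bp; cmpi $455, dx

+0x14: 00 6c ⇒ word 0x6c00 (little)
  top 4b → 0x6 → dec [R]
  [11:9] rd=6 = bp
+0x16: c7 47 ⇒ word 0x47c7 (little)
  top 4b → 0x4 → cmpi [RI]
  [11:9] rd=3 = dx
  [8:0] imm=455 = $455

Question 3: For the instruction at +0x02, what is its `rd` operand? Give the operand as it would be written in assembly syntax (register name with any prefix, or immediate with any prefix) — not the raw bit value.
dx

off 0x02: read 00 b6 as little → 0xb600
  opcode bits[15:12]=0xb: neg/R
  rd@[11:9]=0x3 ⇒ dx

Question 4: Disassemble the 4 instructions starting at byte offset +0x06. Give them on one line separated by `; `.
return; jz $4; minus di, ax; xor si, di

off 0x06: read 00 f0 as little → 0xf000
  opcode bits[15:12]=0xf: return/N
off 0x08: read 04 50 as little → 0x5004
  opcode bits[15:12]=0x5: jz/J
  imm: (w>>0)&0xfff=0x4 → $4
off 0x0a: read 40 31 as little → 0x3140
  opcode bits[15:12]=0x3: minus/RR
  rd: (w>>9)&0x7=0x0 → ax
  rs: (w>>6)&0x7=0x5 → di
off 0x0c: read 00 db as little → 0xdb00
  opcode bits[15:12]=0xd: xor/RR
  rd: (w>>9)&0x7=0x5 → di
  rs: (w>>6)&0x7=0x4 → si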